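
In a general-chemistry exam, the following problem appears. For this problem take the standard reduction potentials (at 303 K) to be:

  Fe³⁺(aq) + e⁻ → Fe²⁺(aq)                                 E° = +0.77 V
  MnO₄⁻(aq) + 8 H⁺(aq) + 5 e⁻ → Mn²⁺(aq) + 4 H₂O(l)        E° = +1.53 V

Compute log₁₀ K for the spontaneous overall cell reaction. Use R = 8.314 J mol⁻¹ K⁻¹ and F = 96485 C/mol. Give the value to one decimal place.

Cathode: MnO₄⁻/Mn²⁺; anode: Fe³⁺/Fe²⁺. E°cell = (+1.53) − (+0.77) = +0.76 V, with n = 5.
ΔG° = −nFE° = −RT ln K, so ln K = nFE°/(RT) = (5)(96485)(+0.76) / ((8.314)(303)) = 145.543.
log₁₀ K = 145.543 / ln 10 = 63.2.

63.2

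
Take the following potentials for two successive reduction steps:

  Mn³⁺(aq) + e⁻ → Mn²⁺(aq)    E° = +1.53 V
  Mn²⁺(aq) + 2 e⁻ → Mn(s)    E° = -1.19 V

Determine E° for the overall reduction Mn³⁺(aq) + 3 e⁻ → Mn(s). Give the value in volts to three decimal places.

Standard free energies of sequential steps add: ΔG°₃ = ΔG°₁ + ΔG°₂, so n₃E°₃ = n₁E°₁ + n₂E°₂.
E°₃ = (1×+1.53 + 2×-1.19) / 3 = (-0.850) / 3 = -0.283 V.

-0.283 V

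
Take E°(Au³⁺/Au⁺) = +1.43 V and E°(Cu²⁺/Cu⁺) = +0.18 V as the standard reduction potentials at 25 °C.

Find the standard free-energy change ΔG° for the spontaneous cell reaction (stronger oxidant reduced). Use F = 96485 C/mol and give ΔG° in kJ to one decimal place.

Au³⁺/Au⁺ (E° = +1.43 V) is the cathode; Cu²⁺/Cu⁺ (E° = +0.18 V) is the anode, so E°cell = +1.25 V.
Balancing electrons gives n = 2 (lcm of 2 and 1).
ΔG° = −nFE° = −(2)(96485)(+1.25) = -241,212 J = -241.2 kJ.

-241.2 kJ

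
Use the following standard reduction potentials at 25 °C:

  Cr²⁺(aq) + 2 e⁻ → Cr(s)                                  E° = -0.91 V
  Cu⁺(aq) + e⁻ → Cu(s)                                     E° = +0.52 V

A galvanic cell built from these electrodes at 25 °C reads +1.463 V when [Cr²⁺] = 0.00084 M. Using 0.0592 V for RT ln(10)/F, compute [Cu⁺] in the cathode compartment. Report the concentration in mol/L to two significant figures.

Cu⁺/Cu is the cathode, Cr²⁺/Cr the anode: E°cell = +1.43 V, n = 2.
Overall reaction: 2 Cu⁺(aq) + Cr(s) → 2 Cu(s) + Cr²⁺(aq); Q = [Cr²⁺]^1/[Cu⁺]^2.
From E = E° − (0.0592/n) log Q: log Q = (E° − E)·n/0.0592 = (+1.43 − (+1.463))·2/0.0592 = -1.1149.
So 2·log[Cu⁺] = 1·log(0.00084) − log Q = -3.0757 − (-1.1149) = -1.9608; log[Cu⁺] = -1.9608 / 2 = -0.9804; [Cu⁺] = 10^(-0.9804) ≈ 0.10 M.

0.10 M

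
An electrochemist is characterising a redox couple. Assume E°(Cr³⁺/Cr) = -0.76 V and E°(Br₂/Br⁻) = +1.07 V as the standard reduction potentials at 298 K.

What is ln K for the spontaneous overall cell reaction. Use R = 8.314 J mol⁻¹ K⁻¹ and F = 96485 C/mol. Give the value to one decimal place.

427.6

Cathode: Br₂/Br⁻; anode: Cr³⁺/Cr. E°cell = (+1.07) − (-0.76) = +1.83 V, with n = 6.
ΔG° = −nFE° = −RT ln K, so ln K = nFE°/(RT) = (6)(96485)(+1.83) / ((8.314)(298)) = 427.598.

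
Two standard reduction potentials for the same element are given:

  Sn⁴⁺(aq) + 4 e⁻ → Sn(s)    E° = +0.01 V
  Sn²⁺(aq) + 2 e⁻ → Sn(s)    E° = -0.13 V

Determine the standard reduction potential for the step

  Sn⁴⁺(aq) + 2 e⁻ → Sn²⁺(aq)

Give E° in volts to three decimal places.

+0.150 V

Sequential free energies add, so n₃E°₃ = n₁E°₁ + n₂E°₂.
With n₃ = 4, and the known step contributing 2×(-0.13) V, the unknown satisfies 2·E° = 4×(+0.01) − 2×(-0.13) = +0.300.
E° = +0.300 / 2 = +0.150 V.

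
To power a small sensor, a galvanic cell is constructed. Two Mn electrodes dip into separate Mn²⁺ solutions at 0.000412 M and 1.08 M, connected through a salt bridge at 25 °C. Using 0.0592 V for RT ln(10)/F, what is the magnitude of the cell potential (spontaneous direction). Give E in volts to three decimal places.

For a concentration cell E°cell = 0. The 1.08 M side is the cathode (reduction is favoured where [Mn²⁺] is higher).
With n = 2, E = −(0.0592/2) log([Mn²⁺]ₐₙ/[Mn²⁺]꜀ₐₜ) = −(0.0592/2) log(0.000412/1.08) = −(0.0592/2)(-3.419) = +0.101 V.

+0.101 V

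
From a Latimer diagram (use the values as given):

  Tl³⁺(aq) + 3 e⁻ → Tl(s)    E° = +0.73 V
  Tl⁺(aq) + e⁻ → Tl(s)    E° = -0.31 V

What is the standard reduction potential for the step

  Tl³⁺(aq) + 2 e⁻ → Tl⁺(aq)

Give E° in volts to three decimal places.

Sequential free energies add, so n₃E°₃ = n₁E°₁ + n₂E°₂.
With n₃ = 3, and the known step contributing 1×(-0.31) V, the unknown satisfies 2·E° = 3×(+0.73) − 1×(-0.31) = +2.500.
E° = +2.500 / 2 = +1.250 V.

+1.250 V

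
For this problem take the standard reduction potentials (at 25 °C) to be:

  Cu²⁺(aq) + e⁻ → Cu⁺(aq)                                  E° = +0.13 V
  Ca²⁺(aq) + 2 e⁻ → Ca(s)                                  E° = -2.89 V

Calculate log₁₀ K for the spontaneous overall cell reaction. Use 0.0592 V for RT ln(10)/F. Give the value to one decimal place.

102.0

Cathode: Cu²⁺/Cu⁺; anode: Ca²⁺/Ca. E°cell = +3.02 V, n = 2.
log K = nE°cell / 0.0592 = (2)(+3.02) / 0.0592 = 102.0.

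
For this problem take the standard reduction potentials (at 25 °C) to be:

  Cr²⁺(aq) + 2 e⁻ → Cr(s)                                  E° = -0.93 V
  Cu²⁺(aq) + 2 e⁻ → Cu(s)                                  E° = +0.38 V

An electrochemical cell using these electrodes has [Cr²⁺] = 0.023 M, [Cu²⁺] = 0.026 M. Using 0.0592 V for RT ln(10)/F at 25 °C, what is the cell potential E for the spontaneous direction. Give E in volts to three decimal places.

+1.312 V

Cu²⁺/Cu is the cathode (higher E°), Cr²⁺/Cr the anode: E°cell = +0.38 − (-0.93) = +1.31 V, n = 2.
Overall: Cu²⁺(aq) + Cr(s) → Cu(s) + Cr²⁺(aq)
Q = [Cr²⁺] / ([Cu²⁺]); log Q = -0.053.
E = E° − (0.0592/n) log Q = +1.31 − (0.0592/2)(-0.053) = +1.312 V.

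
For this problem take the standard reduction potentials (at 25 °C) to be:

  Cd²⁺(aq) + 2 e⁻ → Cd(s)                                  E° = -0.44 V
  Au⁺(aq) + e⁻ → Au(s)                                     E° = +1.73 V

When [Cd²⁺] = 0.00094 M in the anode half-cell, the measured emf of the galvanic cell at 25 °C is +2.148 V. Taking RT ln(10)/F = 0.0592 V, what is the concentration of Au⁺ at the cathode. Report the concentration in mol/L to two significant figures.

0.013 M

Au⁺/Au is the cathode, Cd²⁺/Cd the anode: E°cell = +2.17 V, n = 2.
Overall reaction: 2 Au⁺(aq) + Cd(s) → 2 Au(s) + Cd²⁺(aq); Q = [Cd²⁺]^1/[Au⁺]^2.
From E = E° − (0.0592/n) log Q: log Q = (E° − E)·n/0.0592 = (+2.17 − (+2.148))·2/0.0592 = 0.7432.
So 2·log[Au⁺] = 1·log(0.00094) − log Q = -3.0269 − (0.7432) = -3.7701; log[Au⁺] = -3.7701 / 2 = -1.8850; [Au⁺] = 10^(-1.8850) ≈ 0.013 M.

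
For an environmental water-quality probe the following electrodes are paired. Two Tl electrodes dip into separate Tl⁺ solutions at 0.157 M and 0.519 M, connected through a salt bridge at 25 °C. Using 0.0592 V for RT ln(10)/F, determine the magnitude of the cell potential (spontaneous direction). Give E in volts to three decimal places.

+0.031 V

For a concentration cell E°cell = 0. The 0.519 M side is the cathode (reduction is favoured where [Tl⁺] is higher).
With n = 1, E = −(0.0592/1) log([Tl⁺]ₐₙ/[Tl⁺]꜀ₐₜ) = −(0.0592/1) log(0.157/0.519) = −(0.0592/1)(-0.519) = +0.031 V.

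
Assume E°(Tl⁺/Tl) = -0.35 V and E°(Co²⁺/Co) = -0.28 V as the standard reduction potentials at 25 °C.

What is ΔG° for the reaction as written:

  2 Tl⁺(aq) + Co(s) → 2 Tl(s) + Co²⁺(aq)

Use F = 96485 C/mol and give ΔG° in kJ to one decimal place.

+13.5 kJ

As written, Tl⁺/Tl is reduced (cathode) and Co²⁺/Co is oxidised (anode), so E°cell = (-0.35) − (-0.28) = -0.07 V.
Balancing electrons gives n = 2.
ΔG° = −nFE° = −(2)(96485)(-0.07) = 13,508 J = +13.5 kJ.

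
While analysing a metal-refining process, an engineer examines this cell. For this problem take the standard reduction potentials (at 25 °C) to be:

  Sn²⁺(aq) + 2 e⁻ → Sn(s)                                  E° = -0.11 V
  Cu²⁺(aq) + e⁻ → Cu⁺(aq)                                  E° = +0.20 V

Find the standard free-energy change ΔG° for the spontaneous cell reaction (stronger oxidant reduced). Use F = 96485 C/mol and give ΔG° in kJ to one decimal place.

-59.8 kJ

Cu²⁺/Cu⁺ (E° = +0.20 V) is the cathode; Sn²⁺/Sn (E° = -0.11 V) is the anode, so E°cell = +0.31 V.
Balancing electrons gives n = 2 (lcm of 1 and 2).
ΔG° = −nFE° = −(2)(96485)(+0.31) = -59,821 J = -59.8 kJ.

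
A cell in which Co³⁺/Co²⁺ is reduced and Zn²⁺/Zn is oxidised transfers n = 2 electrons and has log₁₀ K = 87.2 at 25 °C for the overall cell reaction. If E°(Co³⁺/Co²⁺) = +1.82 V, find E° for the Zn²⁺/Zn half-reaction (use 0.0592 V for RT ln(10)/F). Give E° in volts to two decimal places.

-0.76 V

E°cell = (0.0592/n)·log K = (0.0592/2)(87.2) = +2.581 V.
Since Co³⁺/Co²⁺ is the cathode and Zn²⁺/Zn the anode, E°cell = E°(Co³⁺/Co²⁺) − E°(Zn²⁺/Zn).
So E°(Zn²⁺/Zn) = E°(Co³⁺/Co²⁺) − E°cell = (+1.82) − (+2.581) = -0.76 V.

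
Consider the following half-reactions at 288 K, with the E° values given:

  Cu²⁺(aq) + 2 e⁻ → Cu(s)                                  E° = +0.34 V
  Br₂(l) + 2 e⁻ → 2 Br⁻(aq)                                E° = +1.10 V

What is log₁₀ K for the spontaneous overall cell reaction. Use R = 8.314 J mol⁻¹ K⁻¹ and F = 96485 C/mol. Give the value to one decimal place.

Cathode: Br₂/Br⁻; anode: Cu²⁺/Cu. E°cell = (+1.10) − (+0.34) = +0.76 V, with n = 2.
ΔG° = −nFE° = −RT ln K, so ln K = nFE°/(RT) = (2)(96485)(+0.76) / ((8.314)(288)) = 61.249.
log₁₀ K = 61.249 / ln 10 = 26.6.

26.6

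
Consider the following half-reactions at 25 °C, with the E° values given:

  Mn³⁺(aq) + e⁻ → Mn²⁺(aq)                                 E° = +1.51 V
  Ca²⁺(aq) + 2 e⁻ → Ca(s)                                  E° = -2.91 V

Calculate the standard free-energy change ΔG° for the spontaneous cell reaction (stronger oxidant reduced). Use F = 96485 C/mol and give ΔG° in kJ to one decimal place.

-852.9 kJ

Mn³⁺/Mn²⁺ (E° = +1.51 V) is the cathode; Ca²⁺/Ca (E° = -2.91 V) is the anode, so E°cell = +4.42 V.
Balancing electrons gives n = 2 (lcm of 1 and 2).
ΔG° = −nFE° = −(2)(96485)(+4.42) = -852,927 J = -852.9 kJ.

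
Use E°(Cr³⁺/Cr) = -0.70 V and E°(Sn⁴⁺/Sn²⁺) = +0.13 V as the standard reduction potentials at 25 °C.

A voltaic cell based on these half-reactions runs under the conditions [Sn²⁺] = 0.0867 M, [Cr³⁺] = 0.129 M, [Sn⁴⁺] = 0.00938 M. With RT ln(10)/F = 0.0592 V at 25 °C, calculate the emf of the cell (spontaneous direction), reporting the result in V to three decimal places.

Sn⁴⁺/Sn²⁺ is the cathode (higher E°), Cr³⁺/Cr the anode: E°cell = +0.13 − (-0.70) = +0.83 V, n = 6.
Overall: 3 Sn⁴⁺(aq) + 2 Cr(s) → 3 Sn²⁺(aq) + 2 Cr³⁺(aq)
Q = [Sn²⁺]^3·[Cr³⁺]^2 / ([Sn⁴⁺]^3); log Q = 1.119.
E = E° − (0.0592/n) log Q = +0.83 − (0.0592/6)(1.119) = +0.819 V.

+0.819 V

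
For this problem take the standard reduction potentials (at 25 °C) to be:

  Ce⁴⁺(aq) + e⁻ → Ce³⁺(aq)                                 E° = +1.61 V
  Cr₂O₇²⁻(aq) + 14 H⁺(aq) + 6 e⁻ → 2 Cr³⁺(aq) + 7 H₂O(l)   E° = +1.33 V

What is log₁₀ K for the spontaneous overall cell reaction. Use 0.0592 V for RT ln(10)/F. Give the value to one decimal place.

28.4

Cathode: Ce⁴⁺/Ce³⁺; anode: Cr₂O₇²⁻/Cr³⁺. E°cell = +0.28 V, n = 6.
log K = nE°cell / 0.0592 = (6)(+0.28) / 0.0592 = 28.4.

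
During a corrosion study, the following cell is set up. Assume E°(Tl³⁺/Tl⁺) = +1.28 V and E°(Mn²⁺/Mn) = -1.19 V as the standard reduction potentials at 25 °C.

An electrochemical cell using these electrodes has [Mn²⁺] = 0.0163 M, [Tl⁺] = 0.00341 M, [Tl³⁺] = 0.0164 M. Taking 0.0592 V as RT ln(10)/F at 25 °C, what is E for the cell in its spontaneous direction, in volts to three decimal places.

Tl³⁺/Tl⁺ is the cathode (higher E°), Mn²⁺/Mn the anode: E°cell = +1.28 − (-1.19) = +2.47 V, n = 2.
Overall: Tl³⁺(aq) + Mn(s) → Tl⁺(aq) + Mn²⁺(aq)
Q = [Tl⁺]·[Mn²⁺] / ([Tl³⁺]); log Q = -2.470.
E = E° − (0.0592/n) log Q = +2.47 − (0.0592/2)(-2.470) = +2.543 V.

+2.543 V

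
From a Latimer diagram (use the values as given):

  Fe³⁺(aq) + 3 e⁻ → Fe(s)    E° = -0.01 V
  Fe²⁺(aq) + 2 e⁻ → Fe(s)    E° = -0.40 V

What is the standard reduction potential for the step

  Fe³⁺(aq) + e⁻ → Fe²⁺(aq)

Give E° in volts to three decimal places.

Sequential free energies add, so n₃E°₃ = n₁E°₁ + n₂E°₂.
With n₃ = 3, and the known step contributing 2×(-0.40) V, the unknown satisfies 1·E° = 3×(-0.01) − 2×(-0.40) = +0.770.
E° = +0.770 / 1 = +0.770 V.

+0.770 V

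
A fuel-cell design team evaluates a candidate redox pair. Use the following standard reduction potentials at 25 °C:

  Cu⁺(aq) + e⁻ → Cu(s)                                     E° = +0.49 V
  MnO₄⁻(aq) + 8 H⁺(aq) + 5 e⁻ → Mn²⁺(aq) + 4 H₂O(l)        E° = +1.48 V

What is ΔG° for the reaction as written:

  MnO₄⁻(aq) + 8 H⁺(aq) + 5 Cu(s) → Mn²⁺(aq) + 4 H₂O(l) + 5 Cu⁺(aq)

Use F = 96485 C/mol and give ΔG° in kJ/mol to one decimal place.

-477.6 kJ/mol

As written, MnO₄⁻/Mn²⁺ is reduced (cathode) and Cu⁺/Cu is oxidised (anode), so E°cell = (+1.48) − (+0.49) = +0.99 V.
Balancing electrons gives n = 5.
ΔG° = −nFE° = −(5)(96485)(+0.99) = -477,601 J = -477.6 kJ/mol.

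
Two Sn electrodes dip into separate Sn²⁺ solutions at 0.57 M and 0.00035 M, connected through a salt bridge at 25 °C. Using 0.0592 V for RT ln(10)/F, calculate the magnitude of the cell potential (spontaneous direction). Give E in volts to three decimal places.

+0.095 V

For a concentration cell E°cell = 0. The 0.57 M side is the cathode (reduction is favoured where [Sn²⁺] is higher).
With n = 2, E = −(0.0592/2) log([Sn²⁺]ₐₙ/[Sn²⁺]꜀ₐₜ) = −(0.0592/2) log(0.00035/0.57) = −(0.0592/2)(-3.212) = +0.095 V.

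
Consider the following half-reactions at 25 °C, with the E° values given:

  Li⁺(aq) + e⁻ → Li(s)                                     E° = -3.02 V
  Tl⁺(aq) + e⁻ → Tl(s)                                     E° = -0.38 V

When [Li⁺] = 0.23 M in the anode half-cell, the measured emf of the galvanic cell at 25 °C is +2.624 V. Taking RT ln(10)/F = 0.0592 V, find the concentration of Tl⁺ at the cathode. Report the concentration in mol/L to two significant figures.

0.12 M

Tl⁺/Tl is the cathode, Li⁺/Li the anode: E°cell = +2.64 V, n = 1.
Overall reaction: Tl⁺(aq) + Li(s) → Tl(s) + Li⁺(aq); Q = [Li⁺]^1/[Tl⁺]^1.
From E = E° − (0.0592/n) log Q: log Q = (E° − E)·n/0.0592 = (+2.64 − (+2.624))·1/0.0592 = 0.2703.
So 1·log[Tl⁺] = 1·log(0.23) − log Q = -0.6383 − (0.2703) = -0.9086; [Tl⁺] = 10^(-0.9086) ≈ 0.12 M.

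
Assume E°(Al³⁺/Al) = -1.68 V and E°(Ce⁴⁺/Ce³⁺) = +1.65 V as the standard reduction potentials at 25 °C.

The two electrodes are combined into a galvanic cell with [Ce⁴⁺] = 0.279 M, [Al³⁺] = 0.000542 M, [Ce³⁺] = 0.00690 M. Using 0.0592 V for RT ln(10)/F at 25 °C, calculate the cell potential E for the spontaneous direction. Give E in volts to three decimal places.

+3.490 V

Ce⁴⁺/Ce³⁺ is the cathode (higher E°), Al³⁺/Al the anode: E°cell = +1.65 − (-1.68) = +3.33 V, n = 3.
Overall: 3 Ce⁴⁺(aq) + Al(s) → 3 Ce³⁺(aq) + Al³⁺(aq)
Q = [Ce³⁺]^3·[Al³⁺] / ([Ce⁴⁺]^3); log Q = -8.086.
E = E° − (0.0592/n) log Q = +3.33 − (0.0592/3)(-8.086) = +3.490 V.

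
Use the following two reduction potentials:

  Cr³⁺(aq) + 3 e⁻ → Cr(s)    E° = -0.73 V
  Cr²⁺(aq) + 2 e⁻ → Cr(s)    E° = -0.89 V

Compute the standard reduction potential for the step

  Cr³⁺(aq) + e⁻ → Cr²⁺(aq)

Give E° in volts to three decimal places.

-0.410 V

Sequential free energies add, so n₃E°₃ = n₁E°₁ + n₂E°₂.
With n₃ = 3, and the known step contributing 2×(-0.89) V, the unknown satisfies 1·E° = 3×(-0.73) − 2×(-0.89) = -0.410.
E° = -0.410 / 1 = -0.410 V.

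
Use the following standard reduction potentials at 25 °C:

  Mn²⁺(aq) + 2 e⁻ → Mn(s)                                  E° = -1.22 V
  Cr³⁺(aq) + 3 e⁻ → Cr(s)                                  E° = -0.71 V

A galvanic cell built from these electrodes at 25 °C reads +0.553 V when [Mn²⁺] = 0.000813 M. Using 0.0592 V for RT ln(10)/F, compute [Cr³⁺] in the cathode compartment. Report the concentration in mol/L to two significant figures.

Cr³⁺/Cr is the cathode, Mn²⁺/Mn the anode: E°cell = +0.51 V, n = 6.
Overall reaction: 2 Cr³⁺(aq) + 3 Mn(s) → 2 Cr(s) + 3 Mn²⁺(aq); Q = [Mn²⁺]^3/[Cr³⁺]^2.
From E = E° − (0.0592/n) log Q: log Q = (E° − E)·n/0.0592 = (+0.51 − (+0.553))·6/0.0592 = -4.3581.
So 2·log[Cr³⁺] = 3·log(0.000813) − log Q = -9.2697 − (-4.3581) = -4.9116; log[Cr³⁺] = -4.9116 / 2 = -2.4558; [Cr³⁺] = 10^(-2.4558) ≈ 0.0035 M.

0.0035 M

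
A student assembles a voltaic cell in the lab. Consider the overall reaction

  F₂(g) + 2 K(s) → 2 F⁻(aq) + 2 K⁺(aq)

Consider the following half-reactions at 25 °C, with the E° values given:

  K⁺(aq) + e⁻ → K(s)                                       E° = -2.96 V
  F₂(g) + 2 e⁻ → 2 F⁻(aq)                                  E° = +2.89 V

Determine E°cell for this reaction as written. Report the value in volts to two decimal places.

+5.85 V

The F₂/F⁻ couple has the higher reduction potential, so it is the cathode; K⁺/K is oxidised at the anode.
E°cell = E°(cathode) − E°(anode) = (+2.89) − (-2.96) = +5.85 V.
Since E°cell > 0, the reaction is spontaneous under standard conditions.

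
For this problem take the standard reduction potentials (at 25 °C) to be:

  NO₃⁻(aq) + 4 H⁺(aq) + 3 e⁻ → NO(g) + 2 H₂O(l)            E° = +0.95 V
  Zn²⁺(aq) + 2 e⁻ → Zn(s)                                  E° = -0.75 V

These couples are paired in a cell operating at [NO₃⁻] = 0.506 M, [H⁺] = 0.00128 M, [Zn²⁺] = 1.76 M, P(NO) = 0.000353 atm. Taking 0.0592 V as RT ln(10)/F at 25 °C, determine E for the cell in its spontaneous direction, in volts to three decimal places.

+1.527 V

NO₃⁻/NO is the cathode (higher E°), Zn²⁺/Zn the anode: E°cell = +0.95 − (-0.75) = +1.70 V, n = 6.
Overall: 2 NO₃⁻(aq) + 8 H⁺(aq) + 3 Zn(s) → 2 NO(g) + 4 H₂O(l) + 3 Zn²⁺(aq)
Q = P(NO)^2·[Zn²⁺]^3 / ([NO₃⁻]^2·[H⁺]^8); log Q = 17.566.
E = E° − (0.0592/n) log Q = +1.70 − (0.0592/6)(17.566) = +1.527 V.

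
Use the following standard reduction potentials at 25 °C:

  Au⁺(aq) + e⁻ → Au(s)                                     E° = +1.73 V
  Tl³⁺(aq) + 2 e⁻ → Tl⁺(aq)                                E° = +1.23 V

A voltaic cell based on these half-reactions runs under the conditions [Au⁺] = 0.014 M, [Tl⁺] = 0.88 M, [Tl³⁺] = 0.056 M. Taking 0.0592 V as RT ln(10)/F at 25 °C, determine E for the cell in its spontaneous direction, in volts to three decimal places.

+0.426 V

Au⁺/Au is the cathode (higher E°), Tl³⁺/Tl⁺ the anode: E°cell = +1.73 − (+1.23) = +0.50 V, n = 2.
Overall: 2 Au⁺(aq) + Tl⁺(aq) → 2 Au(s) + Tl³⁺(aq)
Q = [Tl³⁺] / ([Au⁺]^2·[Tl⁺]); log Q = 2.511.
E = E° − (0.0592/n) log Q = +0.50 − (0.0592/2)(2.511) = +0.426 V.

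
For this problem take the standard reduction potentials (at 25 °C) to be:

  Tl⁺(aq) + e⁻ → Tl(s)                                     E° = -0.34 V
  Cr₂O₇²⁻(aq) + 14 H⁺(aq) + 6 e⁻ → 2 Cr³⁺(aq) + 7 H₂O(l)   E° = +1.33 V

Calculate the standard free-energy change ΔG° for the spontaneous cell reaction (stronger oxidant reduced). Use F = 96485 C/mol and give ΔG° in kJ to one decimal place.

Cr₂O₇²⁻/Cr³⁺ (E° = +1.33 V) is the cathode; Tl⁺/Tl (E° = -0.34 V) is the anode, so E°cell = +1.67 V.
Balancing electrons gives n = 6 (lcm of 6 and 1).
ΔG° = −nFE° = −(6)(96485)(+1.67) = -966,780 J = -966.8 kJ.

-966.8 kJ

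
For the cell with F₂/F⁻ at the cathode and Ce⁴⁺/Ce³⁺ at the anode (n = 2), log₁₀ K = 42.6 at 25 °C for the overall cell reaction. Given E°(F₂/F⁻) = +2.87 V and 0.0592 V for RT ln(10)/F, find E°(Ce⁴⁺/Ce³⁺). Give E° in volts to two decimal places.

+1.61 V

E°cell = (0.0592/n)·log K = (0.0592/2)(42.6) = +1.261 V.
Since F₂/F⁻ is the cathode and Ce⁴⁺/Ce³⁺ the anode, E°cell = E°(F₂/F⁻) − E°(Ce⁴⁺/Ce³⁺).
So E°(Ce⁴⁺/Ce³⁺) = E°(F₂/F⁻) − E°cell = (+2.87) − (+1.261) = +1.61 V.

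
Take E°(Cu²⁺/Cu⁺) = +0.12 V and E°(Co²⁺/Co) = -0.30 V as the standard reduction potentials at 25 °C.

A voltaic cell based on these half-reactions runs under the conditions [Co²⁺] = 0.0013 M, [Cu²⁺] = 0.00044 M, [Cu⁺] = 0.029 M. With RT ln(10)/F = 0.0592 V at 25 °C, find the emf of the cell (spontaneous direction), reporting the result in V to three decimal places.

+0.398 V

Cu²⁺/Cu⁺ is the cathode (higher E°), Co²⁺/Co the anode: E°cell = +0.12 − (-0.30) = +0.42 V, n = 2.
Overall: 2 Cu²⁺(aq) + Co(s) → 2 Cu⁺(aq) + Co²⁺(aq)
Q = [Cu⁺]^2·[Co²⁺] / ([Cu²⁺]^2); log Q = 0.752.
E = E° − (0.0592/n) log Q = +0.42 − (0.0592/2)(0.752) = +0.398 V.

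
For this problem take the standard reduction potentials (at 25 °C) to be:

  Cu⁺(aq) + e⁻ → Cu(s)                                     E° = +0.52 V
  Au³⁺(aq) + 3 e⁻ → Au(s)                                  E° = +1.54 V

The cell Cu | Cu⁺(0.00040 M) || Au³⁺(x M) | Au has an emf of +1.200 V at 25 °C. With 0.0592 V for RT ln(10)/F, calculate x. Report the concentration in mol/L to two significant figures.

0.085 M

Au³⁺/Au is the cathode, Cu⁺/Cu the anode: E°cell = +1.02 V, n = 3.
Overall reaction: Au³⁺(aq) + 3 Cu(s) → Au(s) + 3 Cu⁺(aq); Q = [Cu⁺]^3/[Au³⁺]^1.
From E = E° − (0.0592/n) log Q: log Q = (E° − E)·n/0.0592 = (+1.02 − (+1.200))·3/0.0592 = -9.1216.
So 1·log[Au³⁺] = 3·log(0.0004) − log Q = -10.1938 − (-9.1216) = -1.0722; [Au³⁺] = 10^(-1.0722) ≈ 0.085 M.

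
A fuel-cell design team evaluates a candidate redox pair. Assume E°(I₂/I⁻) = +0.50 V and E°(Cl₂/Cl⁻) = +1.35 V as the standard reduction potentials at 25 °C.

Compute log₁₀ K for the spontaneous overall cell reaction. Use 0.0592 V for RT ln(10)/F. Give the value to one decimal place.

Cathode: Cl₂/Cl⁻; anode: I₂/I⁻. E°cell = +0.85 V, n = 2.
log K = nE°cell / 0.0592 = (2)(+0.85) / 0.0592 = 28.7.

28.7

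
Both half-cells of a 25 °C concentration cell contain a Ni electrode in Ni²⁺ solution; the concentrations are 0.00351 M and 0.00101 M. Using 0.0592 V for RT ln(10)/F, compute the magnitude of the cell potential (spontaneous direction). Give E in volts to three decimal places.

For a concentration cell E°cell = 0. The 0.00351 M side is the cathode (reduction is favoured where [Ni²⁺] is higher).
With n = 2, E = −(0.0592/2) log([Ni²⁺]ₐₙ/[Ni²⁺]꜀ₐₜ) = −(0.0592/2) log(0.00101/0.00351) = −(0.0592/2)(-0.541) = +0.016 V.

+0.016 V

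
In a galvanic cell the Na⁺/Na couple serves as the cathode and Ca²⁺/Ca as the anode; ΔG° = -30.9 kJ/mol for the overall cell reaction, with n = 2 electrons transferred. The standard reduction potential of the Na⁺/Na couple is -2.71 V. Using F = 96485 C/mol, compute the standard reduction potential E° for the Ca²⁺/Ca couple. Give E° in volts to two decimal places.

E°cell = −ΔG°/(nF) = −(-30.9×10³)/((2)(96485)) = +0.160 V.
Since Na⁺/Na is the cathode and Ca²⁺/Ca the anode, E°cell = E°(Na⁺/Na) − E°(Ca²⁺/Ca).
So E°(Ca²⁺/Ca) = E°(Na⁺/Na) − E°cell = (-2.71) − (+0.160) = -2.87 V.

-2.87 V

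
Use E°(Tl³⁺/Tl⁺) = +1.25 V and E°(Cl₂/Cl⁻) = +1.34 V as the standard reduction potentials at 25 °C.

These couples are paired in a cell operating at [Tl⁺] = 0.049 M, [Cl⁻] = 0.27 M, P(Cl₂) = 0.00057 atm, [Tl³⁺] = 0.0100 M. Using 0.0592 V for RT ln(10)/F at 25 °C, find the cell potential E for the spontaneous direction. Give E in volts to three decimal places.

+0.048 V

Cl₂/Cl⁻ is the cathode (higher E°), Tl³⁺/Tl⁺ the anode: E°cell = +1.34 − (+1.25) = +0.09 V, n = 2.
Overall: Cl₂(g) + Tl⁺(aq) → 2 Cl⁻(aq) + Tl³⁺(aq)
Q = [Cl⁻]^2·[Tl³⁺] / (P(Cl₂)·[Tl⁺]); log Q = 1.417.
E = E° − (0.0592/n) log Q = +0.09 − (0.0592/2)(1.417) = +0.048 V.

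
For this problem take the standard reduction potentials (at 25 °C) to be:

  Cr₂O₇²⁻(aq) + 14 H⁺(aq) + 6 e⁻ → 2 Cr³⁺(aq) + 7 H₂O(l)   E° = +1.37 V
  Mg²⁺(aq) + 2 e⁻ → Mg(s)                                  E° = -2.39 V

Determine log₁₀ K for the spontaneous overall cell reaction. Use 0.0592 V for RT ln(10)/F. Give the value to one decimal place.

Cathode: Cr₂O₇²⁻/Cr³⁺; anode: Mg²⁺/Mg. E°cell = +3.76 V, n = 6.
log K = nE°cell / 0.0592 = (6)(+3.76) / 0.0592 = 381.1.

381.1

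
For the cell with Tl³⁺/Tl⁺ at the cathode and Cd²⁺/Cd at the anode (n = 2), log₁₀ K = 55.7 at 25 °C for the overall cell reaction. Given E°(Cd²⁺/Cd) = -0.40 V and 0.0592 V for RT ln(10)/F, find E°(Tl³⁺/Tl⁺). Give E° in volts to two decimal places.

E°cell = (0.0592/n)·log K = (0.0592/2)(55.7) = +1.649 V.
Since Tl³⁺/Tl⁺ is the cathode and Cd²⁺/Cd the anode, E°cell = E°(Tl³⁺/Tl⁺) − E°(Cd²⁺/Cd).
So E°(Tl³⁺/Tl⁺) = E°cell + E°(Cd²⁺/Cd) = +1.649 + (-0.40) = +1.25 V.

+1.25 V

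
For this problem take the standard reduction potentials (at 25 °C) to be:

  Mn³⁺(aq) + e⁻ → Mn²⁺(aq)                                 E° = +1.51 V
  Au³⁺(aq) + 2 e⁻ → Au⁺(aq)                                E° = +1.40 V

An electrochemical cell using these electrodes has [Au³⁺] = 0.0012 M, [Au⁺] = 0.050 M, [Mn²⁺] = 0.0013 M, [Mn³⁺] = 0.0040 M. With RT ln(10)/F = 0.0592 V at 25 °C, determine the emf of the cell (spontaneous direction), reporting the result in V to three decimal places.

Mn³⁺/Mn²⁺ is the cathode (higher E°), Au³⁺/Au⁺ the anode: E°cell = +1.51 − (+1.40) = +0.11 V, n = 2.
Overall: 2 Mn³⁺(aq) + Au⁺(aq) → 2 Mn²⁺(aq) + Au³⁺(aq)
Q = [Mn²⁺]^2·[Au³⁺] / ([Mn³⁺]^2·[Au⁺]); log Q = -2.596.
E = E° − (0.0592/n) log Q = +0.11 − (0.0592/2)(-2.596) = +0.187 V.

+0.187 V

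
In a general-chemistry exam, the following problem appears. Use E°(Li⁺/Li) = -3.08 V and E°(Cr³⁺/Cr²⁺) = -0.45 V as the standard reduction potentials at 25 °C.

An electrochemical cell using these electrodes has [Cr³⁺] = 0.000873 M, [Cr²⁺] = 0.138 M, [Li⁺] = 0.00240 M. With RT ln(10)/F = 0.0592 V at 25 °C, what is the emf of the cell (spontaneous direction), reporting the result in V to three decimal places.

Cr³⁺/Cr²⁺ is the cathode (higher E°), Li⁺/Li the anode: E°cell = -0.45 − (-3.08) = +2.63 V, n = 1.
Overall: Cr³⁺(aq) + Li(s) → Cr²⁺(aq) + Li⁺(aq)
Q = [Cr²⁺]·[Li⁺] / ([Cr³⁺]); log Q = -0.421.
E = E° − (0.0592/n) log Q = +2.63 − (0.0592/1)(-0.421) = +2.655 V.

+2.655 V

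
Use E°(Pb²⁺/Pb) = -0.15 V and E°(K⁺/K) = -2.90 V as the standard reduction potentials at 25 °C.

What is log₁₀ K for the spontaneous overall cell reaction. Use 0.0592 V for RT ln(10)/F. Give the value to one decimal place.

92.9

Cathode: Pb²⁺/Pb; anode: K⁺/K. E°cell = +2.75 V, n = 2.
log K = nE°cell / 0.0592 = (2)(+2.75) / 0.0592 = 92.9.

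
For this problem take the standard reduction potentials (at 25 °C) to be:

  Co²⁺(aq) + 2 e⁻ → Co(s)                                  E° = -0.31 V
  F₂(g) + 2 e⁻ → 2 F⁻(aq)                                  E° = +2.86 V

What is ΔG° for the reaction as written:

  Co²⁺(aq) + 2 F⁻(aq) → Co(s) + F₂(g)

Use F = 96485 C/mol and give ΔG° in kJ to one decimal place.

As written, Co²⁺/Co is reduced (cathode) and F₂/F⁻ is oxidised (anode), so E°cell = (-0.31) − (+2.86) = -3.17 V.
Balancing electrons gives n = 2.
ΔG° = −nFE° = −(2)(96485)(-3.17) = 611,715 J = +611.7 kJ.

+611.7 kJ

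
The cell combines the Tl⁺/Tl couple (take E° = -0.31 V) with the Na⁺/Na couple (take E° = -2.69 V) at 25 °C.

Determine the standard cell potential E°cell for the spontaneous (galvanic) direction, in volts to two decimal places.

The Tl⁺/Tl couple has the higher reduction potential, so it is the cathode; Na⁺/Na is oxidised at the anode.
E°cell = E°(cathode) − E°(anode) = (-0.31) − (-2.69) = +2.38 V.
Since E°cell > 0, the reaction is spontaneous under standard conditions.

+2.38 V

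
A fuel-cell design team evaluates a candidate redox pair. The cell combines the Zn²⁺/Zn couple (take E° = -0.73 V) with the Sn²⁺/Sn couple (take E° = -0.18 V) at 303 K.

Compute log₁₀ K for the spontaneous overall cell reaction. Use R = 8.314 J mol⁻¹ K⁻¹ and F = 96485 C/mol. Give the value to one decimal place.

Cathode: Sn²⁺/Sn; anode: Zn²⁺/Zn. E°cell = (-0.18) − (-0.73) = +0.55 V, with n = 2.
ΔG° = −nFE° = −RT ln K, so ln K = nFE°/(RT) = (2)(96485)(+0.55) / ((8.314)(303)) = 42.131.
log₁₀ K = 42.131 / ln 10 = 18.3.

18.3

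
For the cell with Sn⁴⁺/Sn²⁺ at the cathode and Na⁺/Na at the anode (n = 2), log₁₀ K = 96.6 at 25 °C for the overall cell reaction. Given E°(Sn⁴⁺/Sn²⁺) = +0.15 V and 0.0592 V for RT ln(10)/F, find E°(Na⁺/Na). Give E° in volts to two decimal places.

E°cell = (0.0592/n)·log K = (0.0592/2)(96.6) = +2.859 V.
Since Sn⁴⁺/Sn²⁺ is the cathode and Na⁺/Na the anode, E°cell = E°(Sn⁴⁺/Sn²⁺) − E°(Na⁺/Na).
So E°(Na⁺/Na) = E°(Sn⁴⁺/Sn²⁺) − E°cell = (+0.15) − (+2.859) = -2.71 V.

-2.71 V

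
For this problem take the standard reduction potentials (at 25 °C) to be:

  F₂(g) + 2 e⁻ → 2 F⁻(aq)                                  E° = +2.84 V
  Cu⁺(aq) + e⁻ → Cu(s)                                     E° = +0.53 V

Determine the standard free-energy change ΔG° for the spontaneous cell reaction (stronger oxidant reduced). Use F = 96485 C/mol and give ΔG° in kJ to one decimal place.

-445.8 kJ

F₂/F⁻ (E° = +2.84 V) is the cathode; Cu⁺/Cu (E° = +0.53 V) is the anode, so E°cell = +2.31 V.
Balancing electrons gives n = 2 (lcm of 2 and 1).
ΔG° = −nFE° = −(2)(96485)(+2.31) = -445,761 J = -445.8 kJ.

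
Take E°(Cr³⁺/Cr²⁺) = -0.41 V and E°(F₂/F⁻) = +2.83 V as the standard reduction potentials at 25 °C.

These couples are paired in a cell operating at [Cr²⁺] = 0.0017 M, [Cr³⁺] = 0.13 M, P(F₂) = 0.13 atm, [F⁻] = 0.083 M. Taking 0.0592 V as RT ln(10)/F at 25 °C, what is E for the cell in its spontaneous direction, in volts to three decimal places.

+3.166 V

F₂/F⁻ is the cathode (higher E°), Cr³⁺/Cr²⁺ the anode: E°cell = +2.83 − (-0.41) = +3.24 V, n = 2.
Overall: F₂(g) + 2 Cr²⁺(aq) → 2 F⁻(aq) + 2 Cr³⁺(aq)
Q = [F⁻]^2·[Cr³⁺]^2 / (P(F₂)·[Cr²⁺]^2); log Q = 2.491.
E = E° − (0.0592/n) log Q = +3.24 − (0.0592/2)(2.491) = +3.166 V.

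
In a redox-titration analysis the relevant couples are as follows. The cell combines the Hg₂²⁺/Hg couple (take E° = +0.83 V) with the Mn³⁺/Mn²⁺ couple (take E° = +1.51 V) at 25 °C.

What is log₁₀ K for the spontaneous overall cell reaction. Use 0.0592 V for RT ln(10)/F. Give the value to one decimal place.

23.0

Cathode: Mn³⁺/Mn²⁺; anode: Hg₂²⁺/Hg. E°cell = +0.68 V, n = 2.
log K = nE°cell / 0.0592 = (2)(+0.68) / 0.0592 = 23.0.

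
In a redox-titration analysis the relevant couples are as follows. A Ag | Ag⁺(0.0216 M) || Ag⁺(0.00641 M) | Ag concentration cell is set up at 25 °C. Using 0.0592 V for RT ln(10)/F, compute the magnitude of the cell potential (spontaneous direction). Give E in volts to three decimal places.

For a concentration cell E°cell = 0. The 0.0216 M side is the cathode (reduction is favoured where [Ag⁺] is higher).
With n = 1, E = −(0.0592/1) log([Ag⁺]ₐₙ/[Ag⁺]꜀ₐₜ) = −(0.0592/1) log(0.00641/0.0216) = −(0.0592/1)(-0.528) = +0.031 V.

+0.031 V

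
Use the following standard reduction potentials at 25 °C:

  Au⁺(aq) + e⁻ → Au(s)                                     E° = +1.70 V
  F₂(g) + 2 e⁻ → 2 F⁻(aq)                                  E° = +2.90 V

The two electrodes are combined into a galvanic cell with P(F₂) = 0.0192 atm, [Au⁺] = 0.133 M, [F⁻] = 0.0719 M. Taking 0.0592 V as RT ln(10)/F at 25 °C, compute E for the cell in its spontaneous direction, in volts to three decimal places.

F₂/F⁻ is the cathode (higher E°), Au⁺/Au the anode: E°cell = +2.90 − (+1.70) = +1.20 V, n = 2.
Overall: F₂(g) + 2 Au(s) → 2 F⁻(aq) + 2 Au⁺(aq)
Q = [F⁻]^2·[Au⁺]^2 / (P(F₂)); log Q = -2.322.
E = E° − (0.0592/n) log Q = +1.20 − (0.0592/2)(-2.322) = +1.269 V.

+1.269 V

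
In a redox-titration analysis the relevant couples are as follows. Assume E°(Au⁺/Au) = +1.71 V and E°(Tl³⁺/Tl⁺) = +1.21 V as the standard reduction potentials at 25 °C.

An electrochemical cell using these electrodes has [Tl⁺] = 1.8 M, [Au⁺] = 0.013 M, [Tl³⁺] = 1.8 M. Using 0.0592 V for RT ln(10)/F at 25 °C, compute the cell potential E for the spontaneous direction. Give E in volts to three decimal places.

Au⁺/Au is the cathode (higher E°), Tl³⁺/Tl⁺ the anode: E°cell = +1.71 − (+1.21) = +0.50 V, n = 2.
Overall: 2 Au⁺(aq) + Tl⁺(aq) → 2 Au(s) + Tl³⁺(aq)
Q = [Tl³⁺] / ([Au⁺]^2·[Tl⁺]); log Q = 3.772.
E = E° − (0.0592/n) log Q = +0.50 − (0.0592/2)(3.772) = +0.388 V.

+0.388 V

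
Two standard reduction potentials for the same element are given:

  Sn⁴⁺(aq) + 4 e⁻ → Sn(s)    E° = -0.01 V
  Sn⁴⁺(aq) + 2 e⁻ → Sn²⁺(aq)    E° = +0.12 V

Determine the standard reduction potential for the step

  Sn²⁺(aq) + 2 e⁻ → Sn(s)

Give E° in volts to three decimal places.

-0.140 V

Sequential free energies add, so n₃E°₃ = n₁E°₁ + n₂E°₂.
With n₃ = 4, and the known step contributing 2×(+0.12) V, the unknown satisfies 2·E° = 4×(-0.01) − 2×(+0.12) = -0.280.
E° = -0.280 / 2 = -0.140 V.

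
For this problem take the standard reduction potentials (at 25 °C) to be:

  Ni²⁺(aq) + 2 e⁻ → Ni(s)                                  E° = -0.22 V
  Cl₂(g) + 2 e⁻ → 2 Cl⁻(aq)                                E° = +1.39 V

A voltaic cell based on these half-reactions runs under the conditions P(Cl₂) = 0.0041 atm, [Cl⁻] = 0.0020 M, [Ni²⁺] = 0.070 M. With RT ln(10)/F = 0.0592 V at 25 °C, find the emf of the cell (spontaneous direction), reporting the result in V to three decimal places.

+1.733 V

Cl₂/Cl⁻ is the cathode (higher E°), Ni²⁺/Ni the anode: E°cell = +1.39 − (-0.22) = +1.61 V, n = 2.
Overall: Cl₂(g) + Ni(s) → 2 Cl⁻(aq) + Ni²⁺(aq)
Q = [Cl⁻]^2·[Ni²⁺] / (P(Cl₂)); log Q = -4.166.
E = E° − (0.0592/n) log Q = +1.61 − (0.0592/2)(-4.166) = +1.733 V.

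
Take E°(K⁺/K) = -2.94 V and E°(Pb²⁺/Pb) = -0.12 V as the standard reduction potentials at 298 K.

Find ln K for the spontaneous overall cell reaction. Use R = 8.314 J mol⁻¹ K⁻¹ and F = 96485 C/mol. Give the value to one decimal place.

Cathode: Pb²⁺/Pb; anode: K⁺/K. E°cell = (-0.12) − (-2.94) = +2.82 V, with n = 2.
ΔG° = −nFE° = −RT ln K, so ln K = nFE°/(RT) = (2)(96485)(+2.82) / ((8.314)(298)) = 219.641.

219.6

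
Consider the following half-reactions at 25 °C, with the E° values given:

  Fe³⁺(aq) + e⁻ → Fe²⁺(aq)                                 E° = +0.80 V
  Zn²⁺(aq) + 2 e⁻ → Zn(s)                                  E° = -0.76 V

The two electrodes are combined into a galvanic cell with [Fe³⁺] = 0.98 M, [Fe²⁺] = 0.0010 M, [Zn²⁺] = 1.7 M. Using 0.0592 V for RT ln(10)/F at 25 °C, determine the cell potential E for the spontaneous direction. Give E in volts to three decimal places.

+1.730 V

Fe³⁺/Fe²⁺ is the cathode (higher E°), Zn²⁺/Zn the anode: E°cell = +0.80 − (-0.76) = +1.56 V, n = 2.
Overall: 2 Fe³⁺(aq) + Zn(s) → 2 Fe²⁺(aq) + Zn²⁺(aq)
Q = [Fe²⁺]^2·[Zn²⁺] / ([Fe³⁺]^2); log Q = -5.752.
E = E° − (0.0592/n) log Q = +1.56 − (0.0592/2)(-5.752) = +1.730 V.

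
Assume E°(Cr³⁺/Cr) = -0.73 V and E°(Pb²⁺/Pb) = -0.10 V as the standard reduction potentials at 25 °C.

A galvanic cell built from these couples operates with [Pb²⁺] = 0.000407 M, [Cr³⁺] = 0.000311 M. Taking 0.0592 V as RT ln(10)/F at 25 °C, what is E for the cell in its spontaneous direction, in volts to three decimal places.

+0.599 V

Pb²⁺/Pb is the cathode (higher E°), Cr³⁺/Cr the anode: E°cell = -0.10 − (-0.73) = +0.63 V, n = 6.
Overall: 3 Pb²⁺(aq) + 2 Cr(s) → 3 Pb(s) + 2 Cr³⁺(aq)
Q = [Cr³⁺]^2 / ([Pb²⁺]^3); log Q = 3.157.
E = E° − (0.0592/n) log Q = +0.63 − (0.0592/6)(3.157) = +0.599 V.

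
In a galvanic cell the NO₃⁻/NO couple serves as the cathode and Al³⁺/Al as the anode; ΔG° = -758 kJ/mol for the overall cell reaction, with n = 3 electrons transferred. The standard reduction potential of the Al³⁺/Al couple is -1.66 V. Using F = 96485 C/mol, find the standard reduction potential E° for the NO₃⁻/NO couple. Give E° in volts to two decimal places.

+0.96 V

E°cell = −ΔG°/(nF) = −(-758×10³)/((3)(96485)) = +2.619 V.
Since NO₃⁻/NO is the cathode and Al³⁺/Al the anode, E°cell = E°(NO₃⁻/NO) − E°(Al³⁺/Al).
So E°(NO₃⁻/NO) = E°cell + E°(Al³⁺/Al) = +2.619 + (-1.66) = +0.96 V.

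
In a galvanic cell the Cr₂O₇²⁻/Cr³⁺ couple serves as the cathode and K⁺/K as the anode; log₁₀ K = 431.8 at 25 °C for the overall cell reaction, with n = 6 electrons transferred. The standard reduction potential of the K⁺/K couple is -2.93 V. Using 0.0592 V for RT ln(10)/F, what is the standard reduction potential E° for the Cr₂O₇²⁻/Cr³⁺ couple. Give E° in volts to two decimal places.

+1.33 V

E°cell = (0.0592/n)·log K = (0.0592/6)(431.8) = +4.260 V.
Since Cr₂O₇²⁻/Cr³⁺ is the cathode and K⁺/K the anode, E°cell = E°(Cr₂O₇²⁻/Cr³⁺) − E°(K⁺/K).
So E°(Cr₂O₇²⁻/Cr³⁺) = E°cell + E°(K⁺/K) = +4.260 + (-2.93) = +1.33 V.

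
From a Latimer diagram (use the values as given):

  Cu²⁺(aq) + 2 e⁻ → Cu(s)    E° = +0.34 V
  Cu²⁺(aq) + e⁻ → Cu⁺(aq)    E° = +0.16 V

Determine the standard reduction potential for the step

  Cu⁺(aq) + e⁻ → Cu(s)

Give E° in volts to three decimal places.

Sequential free energies add, so n₃E°₃ = n₁E°₁ + n₂E°₂.
With n₃ = 2, and the known step contributing 1×(+0.16) V, the unknown satisfies 1·E° = 2×(+0.34) − 1×(+0.16) = +0.520.
E° = +0.520 / 1 = +0.520 V.

+0.520 V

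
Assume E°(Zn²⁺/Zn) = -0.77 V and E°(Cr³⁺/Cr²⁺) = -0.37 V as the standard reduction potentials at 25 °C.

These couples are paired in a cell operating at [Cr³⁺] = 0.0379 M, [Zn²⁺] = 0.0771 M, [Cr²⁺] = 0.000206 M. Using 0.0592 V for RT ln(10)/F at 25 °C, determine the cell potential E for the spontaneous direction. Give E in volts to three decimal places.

Cr³⁺/Cr²⁺ is the cathode (higher E°), Zn²⁺/Zn the anode: E°cell = -0.37 − (-0.77) = +0.40 V, n = 2.
Overall: 2 Cr³⁺(aq) + Zn(s) → 2 Cr²⁺(aq) + Zn²⁺(aq)
Q = [Cr²⁺]^2·[Zn²⁺] / ([Cr³⁺]^2); log Q = -5.642.
E = E° − (0.0592/n) log Q = +0.40 − (0.0592/2)(-5.642) = +0.567 V.

+0.567 V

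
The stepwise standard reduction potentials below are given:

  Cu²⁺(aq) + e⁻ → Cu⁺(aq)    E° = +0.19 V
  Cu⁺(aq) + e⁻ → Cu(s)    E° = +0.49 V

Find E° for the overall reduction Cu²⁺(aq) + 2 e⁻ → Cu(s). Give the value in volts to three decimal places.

Since ΔG° = −nFE° is additive over sequential reductions, n₃E°₃ = n₁E°₁ + n₂E°₂.
E°₃ = (1×+0.19 + 1×+0.49) / 2 = (+0.680) / 2 = +0.340 V.

+0.340 V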